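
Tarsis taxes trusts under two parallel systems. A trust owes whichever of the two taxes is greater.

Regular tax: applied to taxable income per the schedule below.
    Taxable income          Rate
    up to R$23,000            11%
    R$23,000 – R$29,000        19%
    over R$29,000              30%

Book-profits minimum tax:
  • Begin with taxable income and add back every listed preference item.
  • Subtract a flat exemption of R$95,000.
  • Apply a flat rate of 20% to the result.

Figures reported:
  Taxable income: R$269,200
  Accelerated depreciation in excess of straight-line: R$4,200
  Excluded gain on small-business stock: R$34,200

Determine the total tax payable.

R$75,730

Book-profits minimum tax:
  Adjusted income: R$269,200 + R$4,200 + R$34,200 = R$307,600
  Less exemption R$95,000 → base R$212,600
  R$212,600 × 20% = R$42,520

Regular tax:
  R$23,000 × 11% = R$2,530
  R$6,000 × 19% = R$1,140
  R$240,200 × 30% = R$72,060
  → R$75,730

R$75,730 > R$42,520, so the regular tax governs.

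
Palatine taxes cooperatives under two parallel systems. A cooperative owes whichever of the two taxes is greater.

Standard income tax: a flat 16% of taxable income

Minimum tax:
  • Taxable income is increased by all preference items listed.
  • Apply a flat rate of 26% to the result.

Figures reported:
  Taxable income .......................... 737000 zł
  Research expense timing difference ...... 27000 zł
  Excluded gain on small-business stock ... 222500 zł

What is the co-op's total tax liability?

Standard income tax:
  737000 zł × 16% = 117920 zł

Minimum tax:
  Adjusted income: 737000 zł + 27000 zł + 222500 zł = 986500 zł
  986500 zł × 26% = 256490 zł

256490 zł > 117920 zł, so the minimum tax is the binding amount.

256490 zł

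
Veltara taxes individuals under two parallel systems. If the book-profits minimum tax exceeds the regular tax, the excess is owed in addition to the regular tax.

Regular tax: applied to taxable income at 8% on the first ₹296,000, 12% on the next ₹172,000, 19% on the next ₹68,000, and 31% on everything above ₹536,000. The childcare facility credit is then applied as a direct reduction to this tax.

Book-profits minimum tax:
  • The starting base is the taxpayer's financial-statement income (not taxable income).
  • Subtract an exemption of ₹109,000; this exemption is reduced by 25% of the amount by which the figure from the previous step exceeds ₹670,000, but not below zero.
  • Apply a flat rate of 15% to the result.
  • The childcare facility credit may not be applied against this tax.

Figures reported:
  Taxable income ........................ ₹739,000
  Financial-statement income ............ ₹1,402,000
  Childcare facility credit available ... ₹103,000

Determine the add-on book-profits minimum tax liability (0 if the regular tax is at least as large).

₹193,130

Book-profits minimum tax:
  Base (financial-statement income): ₹1,402,000
  Exemption: 25% × (₹1,402,000 − ₹670,000) = ₹183,000 ≥ ₹109,000, so the exemption is fully phased out
  Base: ₹1,402,000 − ₹0 = ₹1,402,000
  ₹1,402,000 × 15% = ₹210,300

Regular tax:
  ₹296,000 × 8% = ₹23,680
  ₹172,000 × 12% = ₹20,640
  ₹68,000 × 19% = ₹12,920
  ₹203,000 × 31% = ₹62,930
  → ₹120,170
  Less childcare facility credit ₹103,000 → ₹17,170

Excess of book-profits minimum tax over regular tax: ₹210,300 − ₹17,170 = ₹193,130.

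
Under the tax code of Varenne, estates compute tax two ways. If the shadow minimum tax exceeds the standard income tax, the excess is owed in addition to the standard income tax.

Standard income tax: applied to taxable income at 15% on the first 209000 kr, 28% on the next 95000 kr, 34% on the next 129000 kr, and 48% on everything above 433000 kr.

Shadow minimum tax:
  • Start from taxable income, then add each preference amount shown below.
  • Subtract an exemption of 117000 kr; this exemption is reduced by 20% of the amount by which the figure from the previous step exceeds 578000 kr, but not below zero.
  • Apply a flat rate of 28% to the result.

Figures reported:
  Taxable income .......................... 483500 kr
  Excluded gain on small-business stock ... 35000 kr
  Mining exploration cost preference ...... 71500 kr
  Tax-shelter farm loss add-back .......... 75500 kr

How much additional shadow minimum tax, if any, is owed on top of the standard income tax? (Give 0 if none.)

32430 kr

Shadow minimum tax:
  Adjusted income: 483500 kr + 35000 kr + 71500 kr + 75500 kr = 665500 kr
  Exemption: 117000 kr − 20% × (665500 kr − 578000 kr) = 117000 kr − 17500 kr = 99500 kr
  Base: 665500 kr − 99500 kr = 566000 kr
  566000 kr × 28% = 158480 kr

Standard income tax:
  209000 kr × 15% = 31350 kr
  95000 kr × 28% = 26600 kr
  129000 kr × 34% = 43860 kr
  50500 kr × 48% = 24240 kr
  → 126050 kr

Excess of shadow minimum tax over standard income tax: 158480 kr − 126050 kr = 32430 kr.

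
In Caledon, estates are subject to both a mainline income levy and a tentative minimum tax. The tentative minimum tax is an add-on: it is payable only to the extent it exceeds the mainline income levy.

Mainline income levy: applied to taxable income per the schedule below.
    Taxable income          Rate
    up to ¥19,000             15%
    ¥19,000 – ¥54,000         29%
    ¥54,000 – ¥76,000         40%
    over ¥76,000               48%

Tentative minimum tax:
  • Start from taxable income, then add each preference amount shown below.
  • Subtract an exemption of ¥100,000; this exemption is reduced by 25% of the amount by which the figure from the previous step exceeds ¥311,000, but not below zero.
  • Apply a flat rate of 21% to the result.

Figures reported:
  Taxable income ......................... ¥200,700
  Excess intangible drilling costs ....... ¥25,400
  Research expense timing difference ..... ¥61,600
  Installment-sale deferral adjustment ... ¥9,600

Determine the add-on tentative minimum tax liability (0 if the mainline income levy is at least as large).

Mainline income levy:
  ¥19,000 × 15% = ¥2,850
  ¥35,000 × 29% = ¥10,150
  ¥22,000 × 40% = ¥8,800
  ¥124,700 × 48% = ¥59,856
  → ¥81,656

Tentative minimum tax:
  Adjusted income: ¥200,700 + ¥25,400 + ¥61,600 + ¥9,600 = ¥297,300
  Exemption: ¥297,300 ≤ ¥311,000, so full ¥100,000 applies
  Base: ¥297,300 − ¥100,000 = ¥197,300
  ¥197,300 × 21% = ¥41,433

¥41,433 ≤ ¥81,656, so no add-on is due.

¥0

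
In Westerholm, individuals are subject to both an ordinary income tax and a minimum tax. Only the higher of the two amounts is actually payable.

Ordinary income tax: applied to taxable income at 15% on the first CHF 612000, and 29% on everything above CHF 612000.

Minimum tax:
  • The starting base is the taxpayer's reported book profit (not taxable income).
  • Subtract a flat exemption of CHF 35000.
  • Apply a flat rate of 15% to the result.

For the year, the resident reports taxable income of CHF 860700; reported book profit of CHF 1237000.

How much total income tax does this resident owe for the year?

CHF 180300

Ordinary income tax:
  CHF 612000 × 15% = CHF 91800
  CHF 248700 × 29% = CHF 72123
  → CHF 163923

Minimum tax:
  Base (reported book profit): CHF 1237000
  Less exemption CHF 35000 → base CHF 1202000
  CHF 1202000 × 15% = CHF 180300

CHF 180300 > CHF 163923, so the minimum tax is the binding amount.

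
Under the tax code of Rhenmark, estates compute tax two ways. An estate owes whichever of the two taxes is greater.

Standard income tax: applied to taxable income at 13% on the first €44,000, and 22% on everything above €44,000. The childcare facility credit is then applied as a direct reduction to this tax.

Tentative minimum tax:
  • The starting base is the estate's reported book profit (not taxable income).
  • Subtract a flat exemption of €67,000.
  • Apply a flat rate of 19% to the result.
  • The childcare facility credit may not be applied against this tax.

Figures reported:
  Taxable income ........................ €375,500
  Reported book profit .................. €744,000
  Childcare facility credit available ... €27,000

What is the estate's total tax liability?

€128,630

Tentative minimum tax:
  Base (reported book profit): €744,000
  Less exemption €67,000 → base €677,000
  €677,000 × 19% = €128,630

Standard income tax:
  €44,000 × 13% = €5,720
  €331,500 × 22% = €72,930
  → €78,650
  Less childcare facility credit €27,000 → €51,650

€128,630 > €51,650, so the tentative minimum tax is the binding amount.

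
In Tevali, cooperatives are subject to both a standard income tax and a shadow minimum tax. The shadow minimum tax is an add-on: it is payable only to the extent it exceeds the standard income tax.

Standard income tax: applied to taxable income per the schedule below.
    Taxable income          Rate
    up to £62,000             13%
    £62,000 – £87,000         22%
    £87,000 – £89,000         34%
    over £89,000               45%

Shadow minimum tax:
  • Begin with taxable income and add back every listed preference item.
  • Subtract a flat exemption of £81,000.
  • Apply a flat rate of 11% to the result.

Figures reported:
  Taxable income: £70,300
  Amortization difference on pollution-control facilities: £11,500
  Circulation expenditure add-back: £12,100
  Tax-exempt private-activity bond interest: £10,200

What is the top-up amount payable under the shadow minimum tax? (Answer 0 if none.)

Shadow minimum tax:
  Adjusted income: £70,300 + £11,500 + £12,100 + £10,200 = £104,100
  Less exemption £81,000 → base £23,100
  £23,100 × 11% = £2,541

Standard income tax:
  £62,000 × 13% = £8,060
  £8,300 × 22% = £1,826
  → £9,886

£2,541 ≤ £9,886, so no add-on is due.

£0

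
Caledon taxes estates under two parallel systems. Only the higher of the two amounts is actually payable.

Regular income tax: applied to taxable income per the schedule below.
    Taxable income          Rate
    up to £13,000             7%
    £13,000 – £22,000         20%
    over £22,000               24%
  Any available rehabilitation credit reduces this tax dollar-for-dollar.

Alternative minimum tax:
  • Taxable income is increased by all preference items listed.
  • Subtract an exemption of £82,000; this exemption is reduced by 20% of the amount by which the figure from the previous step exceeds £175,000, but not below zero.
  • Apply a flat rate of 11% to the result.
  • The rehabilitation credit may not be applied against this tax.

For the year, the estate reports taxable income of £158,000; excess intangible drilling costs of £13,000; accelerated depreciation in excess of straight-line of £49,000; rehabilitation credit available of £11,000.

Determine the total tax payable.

£24,350

Alternative minimum tax:
  Adjusted income: £158,000 + £13,000 + £49,000 = £220,000
  Exemption: £82,000 − 20% × (£220,000 − £175,000) = £82,000 − £9,000 = £73,000
  Base: £220,000 − £73,000 = £147,000
  £147,000 × 11% = £16,170

Regular income tax:
  £13,000 × 7% = £910
  £9,000 × 20% = £1,800
  £136,000 × 24% = £32,640
  → £35,350
  Less rehabilitation credit £11,000 → £24,350

£24,350 > £16,170, so the regular income tax governs.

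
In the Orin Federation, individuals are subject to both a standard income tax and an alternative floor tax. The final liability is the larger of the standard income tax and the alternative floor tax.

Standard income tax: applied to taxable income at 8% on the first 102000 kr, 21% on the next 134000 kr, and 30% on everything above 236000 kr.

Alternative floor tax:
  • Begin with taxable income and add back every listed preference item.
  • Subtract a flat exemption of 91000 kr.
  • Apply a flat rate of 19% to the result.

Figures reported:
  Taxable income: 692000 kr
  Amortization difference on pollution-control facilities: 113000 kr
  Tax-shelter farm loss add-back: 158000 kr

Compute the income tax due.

173100 kr

Standard income tax:
  102000 kr × 8% = 8160 kr
  134000 kr × 21% = 28140 kr
  456000 kr × 30% = 136800 kr
  → 173100 kr

Alternative floor tax:
  Adjusted income: 692000 kr + 113000 kr + 158000 kr = 963000 kr
  Less exemption 91000 kr → base 872000 kr
  872000 kr × 19% = 165680 kr

173100 kr > 165680 kr, so the standard income tax governs.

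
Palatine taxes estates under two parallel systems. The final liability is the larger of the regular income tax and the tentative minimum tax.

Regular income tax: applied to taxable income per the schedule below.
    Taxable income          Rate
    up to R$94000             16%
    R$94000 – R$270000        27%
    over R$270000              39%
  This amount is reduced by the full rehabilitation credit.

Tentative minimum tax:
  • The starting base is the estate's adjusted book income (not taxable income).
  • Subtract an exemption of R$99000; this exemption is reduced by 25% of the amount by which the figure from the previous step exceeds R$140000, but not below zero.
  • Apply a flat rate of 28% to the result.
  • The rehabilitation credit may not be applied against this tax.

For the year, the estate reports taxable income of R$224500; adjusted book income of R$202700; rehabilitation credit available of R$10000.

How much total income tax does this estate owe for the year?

R$40275

Tentative minimum tax:
  Base (adjusted book income): R$202700
  Exemption: R$99000 − 25% × (R$202700 − R$140000) = R$99000 − R$15675 = R$83325
  Base: R$202700 − R$83325 = R$119375
  R$119375 × 28% = R$33425

Regular income tax:
  R$94000 × 16% = R$15040
  R$130500 × 27% = R$35235
  → R$50275
  Less rehabilitation credit R$10000 → R$40275

R$40275 > R$33425, so the regular income tax governs.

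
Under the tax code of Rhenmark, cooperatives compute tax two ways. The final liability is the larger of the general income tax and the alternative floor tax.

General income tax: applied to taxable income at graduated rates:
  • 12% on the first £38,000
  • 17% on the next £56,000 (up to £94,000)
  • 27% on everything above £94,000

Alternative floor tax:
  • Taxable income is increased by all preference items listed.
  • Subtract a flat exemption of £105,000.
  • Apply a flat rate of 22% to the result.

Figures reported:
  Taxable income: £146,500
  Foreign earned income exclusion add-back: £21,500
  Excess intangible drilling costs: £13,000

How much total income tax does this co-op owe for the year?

£28,255

General income tax:
  £38,000 × 12% = £4,560
  £56,000 × 17% = £9,520
  £52,500 × 27% = £14,175
  → £28,255

Alternative floor tax:
  Adjusted income: £146,500 + £21,500 + £13,000 = £181,000
  Less exemption £105,000 → base £76,000
  £76,000 × 22% = £16,720

£28,255 > £16,720, so the general income tax governs.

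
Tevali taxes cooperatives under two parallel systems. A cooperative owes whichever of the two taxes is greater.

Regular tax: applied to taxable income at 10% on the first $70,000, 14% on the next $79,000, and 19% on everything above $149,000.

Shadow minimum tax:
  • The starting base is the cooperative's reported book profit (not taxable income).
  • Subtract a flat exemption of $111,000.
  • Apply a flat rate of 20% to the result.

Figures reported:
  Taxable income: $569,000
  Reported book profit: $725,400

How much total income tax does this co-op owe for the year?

Shadow minimum tax:
  Base (reported book profit): $725,400
  Less exemption $111,000 → base $614,400
  $614,400 × 20% = $122,880

Regular tax:
  $70,000 × 10% = $7,000
  $79,000 × 14% = $11,060
  $420,000 × 19% = $79,800
  → $97,860

$122,880 > $97,860, so the shadow minimum tax is the binding amount.

$122,880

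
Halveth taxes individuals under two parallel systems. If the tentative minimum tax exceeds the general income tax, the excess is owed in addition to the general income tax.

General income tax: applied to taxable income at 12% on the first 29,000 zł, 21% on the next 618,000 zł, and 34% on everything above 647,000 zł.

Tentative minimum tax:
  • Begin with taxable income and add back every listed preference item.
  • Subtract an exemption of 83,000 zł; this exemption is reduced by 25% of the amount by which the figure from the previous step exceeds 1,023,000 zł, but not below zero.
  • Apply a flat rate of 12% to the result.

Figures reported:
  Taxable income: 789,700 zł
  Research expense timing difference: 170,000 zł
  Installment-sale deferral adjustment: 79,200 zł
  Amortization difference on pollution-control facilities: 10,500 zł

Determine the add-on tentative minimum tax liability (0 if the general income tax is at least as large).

General income tax:
  29,000 zł × 12% = 3,480 zł
  618,000 zł × 21% = 129,780 zł
  142,700 zł × 34% = 48,518 zł
  → 181,778 zł

Tentative minimum tax:
  Adjusted income: 789,700 zł + 170,000 zł + 79,200 zł + 10,500 zł = 1,049,400 zł
  Exemption: 83,000 zł − 25% × (1,049,400 zł − 1,023,000 zł) = 83,000 zł − 6,600 zł = 76,400 zł
  Base: 1,049,400 zł − 76,400 zł = 973,000 zł
  973,000 zł × 12% = 116,760 zł

116,760 zł ≤ 181,778 zł, so no add-on is due.

0 zł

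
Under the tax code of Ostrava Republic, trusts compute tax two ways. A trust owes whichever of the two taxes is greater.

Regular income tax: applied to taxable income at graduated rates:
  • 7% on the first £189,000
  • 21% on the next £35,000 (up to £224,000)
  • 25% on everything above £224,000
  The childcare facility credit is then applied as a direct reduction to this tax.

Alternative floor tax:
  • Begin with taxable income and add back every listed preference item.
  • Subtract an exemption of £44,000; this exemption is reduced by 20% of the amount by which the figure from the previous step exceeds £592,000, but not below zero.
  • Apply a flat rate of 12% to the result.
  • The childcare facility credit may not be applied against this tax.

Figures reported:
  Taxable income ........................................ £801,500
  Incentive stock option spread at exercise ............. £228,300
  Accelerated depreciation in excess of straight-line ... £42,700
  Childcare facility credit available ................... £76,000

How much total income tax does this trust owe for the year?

£128,700

Alternative floor tax:
  Adjusted income: £801,500 + £228,300 + £42,700 = £1,072,500
  Exemption: 20% × (£1,072,500 − £592,000) = £96,100 ≥ £44,000, so the exemption is fully phased out
  Base: £1,072,500 − £0 = £1,072,500
  £1,072,500 × 12% = £128,700

Regular income tax:
  £189,000 × 7% = £13,230
  £35,000 × 21% = £7,350
  £577,500 × 25% = £144,375
  → £164,955
  Less childcare facility credit £76,000 → £88,955

£128,700 > £88,955, so the alternative floor tax is the binding amount.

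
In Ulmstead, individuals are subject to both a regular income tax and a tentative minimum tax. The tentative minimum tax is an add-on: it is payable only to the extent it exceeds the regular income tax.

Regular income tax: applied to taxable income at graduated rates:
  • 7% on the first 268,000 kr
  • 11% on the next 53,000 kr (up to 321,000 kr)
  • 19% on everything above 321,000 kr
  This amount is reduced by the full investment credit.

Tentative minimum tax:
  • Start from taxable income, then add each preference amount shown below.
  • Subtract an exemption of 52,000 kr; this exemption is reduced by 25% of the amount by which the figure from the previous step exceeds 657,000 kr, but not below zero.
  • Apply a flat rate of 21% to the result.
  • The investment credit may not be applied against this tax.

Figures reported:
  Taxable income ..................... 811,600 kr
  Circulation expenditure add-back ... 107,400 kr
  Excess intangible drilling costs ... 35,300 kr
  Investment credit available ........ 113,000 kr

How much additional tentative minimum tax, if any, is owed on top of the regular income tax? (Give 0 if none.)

Tentative minimum tax:
  Adjusted income: 811,600 kr + 107,400 kr + 35,300 kr = 954,300 kr
  Exemption: 25% × (954,300 kr − 657,000 kr) = 74,325 kr ≥ 52,000 kr, so the exemption is fully phased out
  Base: 954,300 kr − 0 kr = 954,300 kr
  954,300 kr × 21% = 200,403 kr

Regular income tax:
  268,000 kr × 7% = 18,760 kr
  53,000 kr × 11% = 5,830 kr
  490,600 kr × 19% = 93,214 kr
  → 117,804 kr
  Less investment credit 113,000 kr → 4,804 kr

Excess of tentative minimum tax over regular income tax: 200,403 kr − 4,804 kr = 195,599 kr.

195,599 kr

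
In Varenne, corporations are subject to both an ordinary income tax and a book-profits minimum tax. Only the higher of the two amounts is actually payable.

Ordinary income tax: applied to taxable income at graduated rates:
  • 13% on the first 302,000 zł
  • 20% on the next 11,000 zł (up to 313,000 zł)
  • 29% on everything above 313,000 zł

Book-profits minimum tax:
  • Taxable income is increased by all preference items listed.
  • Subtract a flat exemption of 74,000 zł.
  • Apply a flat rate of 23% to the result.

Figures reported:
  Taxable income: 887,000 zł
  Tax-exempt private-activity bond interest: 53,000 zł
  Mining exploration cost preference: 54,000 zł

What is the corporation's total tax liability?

211,600 zł

Ordinary income tax:
  302,000 zł × 13% = 39,260 zł
  11,000 zł × 20% = 2,200 zł
  574,000 zł × 29% = 166,460 zł
  → 207,920 zł

Book-profits minimum tax:
  Adjusted income: 887,000 zł + 53,000 zł + 54,000 zł = 994,000 zł
  Less exemption 74,000 zł → base 920,000 zł
  920,000 zł × 23% = 211,600 zł

211,600 zł > 207,920 zł, so the book-profits minimum tax is the binding amount.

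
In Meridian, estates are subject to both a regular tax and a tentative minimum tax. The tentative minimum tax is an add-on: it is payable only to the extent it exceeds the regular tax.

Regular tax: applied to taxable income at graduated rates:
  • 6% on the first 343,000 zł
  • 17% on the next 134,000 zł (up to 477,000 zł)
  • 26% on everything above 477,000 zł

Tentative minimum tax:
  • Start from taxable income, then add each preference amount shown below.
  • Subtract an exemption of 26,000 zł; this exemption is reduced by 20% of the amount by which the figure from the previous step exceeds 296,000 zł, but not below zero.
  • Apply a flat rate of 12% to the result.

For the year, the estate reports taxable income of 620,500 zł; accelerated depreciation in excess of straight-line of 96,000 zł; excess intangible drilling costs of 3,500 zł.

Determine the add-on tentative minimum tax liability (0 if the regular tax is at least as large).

5,730 zł

Regular tax:
  343,000 zł × 6% = 20,580 zł
  134,000 zł × 17% = 22,780 zł
  143,500 zł × 26% = 37,310 zł
  → 80,670 zł

Tentative minimum tax:
  Adjusted income: 620,500 zł + 96,000 zł + 3,500 zł = 720,000 zł
  Exemption: 20% × (720,000 zł − 296,000 zł) = 84,800 zł ≥ 26,000 zł, so the exemption is fully phased out
  Base: 720,000 zł − 0 zł = 720,000 zł
  720,000 zł × 12% = 86,400 zł

Excess of tentative minimum tax over regular tax: 86,400 zł − 80,670 zł = 5,730 zł.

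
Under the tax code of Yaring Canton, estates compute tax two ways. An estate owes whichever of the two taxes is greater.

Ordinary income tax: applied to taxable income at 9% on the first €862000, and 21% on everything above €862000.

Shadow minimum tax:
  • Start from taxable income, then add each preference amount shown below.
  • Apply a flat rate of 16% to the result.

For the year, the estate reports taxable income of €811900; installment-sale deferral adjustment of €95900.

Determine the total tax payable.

€145248

Ordinary income tax:
  €811900 × 9% = €73071

Shadow minimum tax:
  Adjusted income: €811900 + €95900 = €907800
  €907800 × 16% = €145248

€145248 > €73071, so the shadow minimum tax is the binding amount.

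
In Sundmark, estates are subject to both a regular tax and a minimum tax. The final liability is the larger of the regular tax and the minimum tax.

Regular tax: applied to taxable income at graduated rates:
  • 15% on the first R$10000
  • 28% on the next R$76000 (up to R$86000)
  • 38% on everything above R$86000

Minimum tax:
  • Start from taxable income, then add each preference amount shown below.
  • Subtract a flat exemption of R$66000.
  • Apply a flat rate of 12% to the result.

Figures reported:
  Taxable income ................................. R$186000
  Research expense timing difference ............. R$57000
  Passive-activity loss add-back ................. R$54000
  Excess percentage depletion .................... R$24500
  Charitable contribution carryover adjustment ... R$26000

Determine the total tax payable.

R$60780

Minimum tax:
  Adjusted income: R$186000 + R$57000 + R$54000 + R$24500 + R$26000 = R$347500
  Less exemption R$66000 → base R$281500
  R$281500 × 12% = R$33780

Regular tax:
  R$10000 × 15% = R$1500
  R$76000 × 28% = R$21280
  R$100000 × 38% = R$38000
  → R$60780

R$60780 > R$33780, so the regular tax governs.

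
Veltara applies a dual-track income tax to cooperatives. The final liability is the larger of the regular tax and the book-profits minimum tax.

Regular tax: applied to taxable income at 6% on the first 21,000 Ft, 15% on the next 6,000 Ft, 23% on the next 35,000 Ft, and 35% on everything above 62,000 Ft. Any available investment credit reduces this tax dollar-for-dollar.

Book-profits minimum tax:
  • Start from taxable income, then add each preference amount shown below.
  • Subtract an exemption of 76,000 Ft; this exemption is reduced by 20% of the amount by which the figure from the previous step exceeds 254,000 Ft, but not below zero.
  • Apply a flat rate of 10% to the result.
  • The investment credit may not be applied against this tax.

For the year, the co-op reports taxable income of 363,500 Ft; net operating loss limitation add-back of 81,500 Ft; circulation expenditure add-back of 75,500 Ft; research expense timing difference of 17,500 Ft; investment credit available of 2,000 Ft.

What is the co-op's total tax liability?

Book-profits minimum tax:
  Adjusted income: 363,500 Ft + 81,500 Ft + 75,500 Ft + 17,500 Ft = 538,000 Ft
  Exemption: 76,000 Ft − 20% × (538,000 Ft − 254,000 Ft) = 76,000 Ft − 56,800 Ft = 19,200 Ft
  Base: 538,000 Ft − 19,200 Ft = 518,800 Ft
  518,800 Ft × 10% = 51,880 Ft

Regular tax:
  21,000 Ft × 6% = 1,260 Ft
  6,000 Ft × 15% = 900 Ft
  35,000 Ft × 23% = 8,050 Ft
  301,500 Ft × 35% = 105,525 Ft
  → 115,735 Ft
  Less investment credit 2,000 Ft → 113,735 Ft

113,735 Ft > 51,880 Ft, so the regular tax governs.

113,735 Ft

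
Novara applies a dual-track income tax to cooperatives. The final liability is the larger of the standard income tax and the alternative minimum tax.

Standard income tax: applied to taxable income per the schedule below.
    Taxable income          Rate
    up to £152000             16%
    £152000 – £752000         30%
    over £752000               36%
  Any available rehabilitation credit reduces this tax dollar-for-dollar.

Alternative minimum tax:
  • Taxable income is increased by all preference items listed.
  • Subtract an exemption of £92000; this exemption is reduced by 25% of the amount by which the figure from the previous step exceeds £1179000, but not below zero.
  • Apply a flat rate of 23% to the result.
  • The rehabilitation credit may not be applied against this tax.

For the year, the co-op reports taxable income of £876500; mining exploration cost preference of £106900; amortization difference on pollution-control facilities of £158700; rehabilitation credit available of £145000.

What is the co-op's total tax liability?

£241523

Standard income tax:
  £152000 × 16% = £24320
  £600000 × 30% = £180000
  £124500 × 36% = £44820
  → £249140
  Less rehabilitation credit £145000 → £104140

Alternative minimum tax:
  Adjusted income: £876500 + £106900 + £158700 = £1142100
  Exemption: £1142100 ≤ £1179000, so full £92000 applies
  Base: £1142100 − £92000 = £1050100
  £1050100 × 23% = £241523

£241523 > £104140, so the alternative minimum tax is the binding amount.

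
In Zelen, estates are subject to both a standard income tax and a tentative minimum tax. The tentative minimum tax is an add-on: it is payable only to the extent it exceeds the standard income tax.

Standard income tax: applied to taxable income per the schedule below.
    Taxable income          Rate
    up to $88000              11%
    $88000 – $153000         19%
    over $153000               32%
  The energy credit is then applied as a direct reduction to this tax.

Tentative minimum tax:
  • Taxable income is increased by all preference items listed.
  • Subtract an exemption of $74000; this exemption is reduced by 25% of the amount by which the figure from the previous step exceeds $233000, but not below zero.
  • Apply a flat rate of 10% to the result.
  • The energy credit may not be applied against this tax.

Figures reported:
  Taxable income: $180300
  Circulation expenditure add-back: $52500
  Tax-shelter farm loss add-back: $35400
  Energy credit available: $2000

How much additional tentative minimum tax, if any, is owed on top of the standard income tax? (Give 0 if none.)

Standard income tax:
  $88000 × 11% = $9680
  $65000 × 19% = $12350
  $27300 × 32% = $8736
  → $30766
  Less energy credit $2000 → $28766

Tentative minimum tax:
  Adjusted income: $180300 + $52500 + $35400 = $268200
  Exemption: $74000 − 25% × ($268200 − $233000) = $74000 − $8800 = $65200
  Base: $268200 − $65200 = $203000
  $203000 × 10% = $20300

$20300 ≤ $28766, so no add-on is due.

$0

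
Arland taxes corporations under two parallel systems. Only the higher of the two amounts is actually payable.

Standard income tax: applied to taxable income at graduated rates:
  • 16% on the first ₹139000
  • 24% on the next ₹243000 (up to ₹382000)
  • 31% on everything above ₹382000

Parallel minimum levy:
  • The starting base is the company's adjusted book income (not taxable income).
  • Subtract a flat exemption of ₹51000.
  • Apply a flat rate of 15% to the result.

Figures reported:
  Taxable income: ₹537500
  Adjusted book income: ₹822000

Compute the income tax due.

₹128765

Parallel minimum levy:
  Base (adjusted book income): ₹822000
  Less exemption ₹51000 → base ₹771000
  ₹771000 × 15% = ₹115650

Standard income tax:
  ₹139000 × 16% = ₹22240
  ₹243000 × 24% = ₹58320
  ₹155500 × 31% = ₹48205
  → ₹128765

₹128765 > ₹115650, so the standard income tax governs.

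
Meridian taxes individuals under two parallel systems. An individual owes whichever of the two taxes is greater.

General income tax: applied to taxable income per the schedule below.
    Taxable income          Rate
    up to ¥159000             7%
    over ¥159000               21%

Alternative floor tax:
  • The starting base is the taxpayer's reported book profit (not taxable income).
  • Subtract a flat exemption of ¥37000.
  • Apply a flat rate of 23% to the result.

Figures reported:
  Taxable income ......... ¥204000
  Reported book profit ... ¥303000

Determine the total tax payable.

¥61180

Alternative floor tax:
  Base (reported book profit): ¥303000
  Less exemption ¥37000 → base ¥266000
  ¥266000 × 23% = ¥61180

General income tax:
  ¥159000 × 7% = ¥11130
  ¥45000 × 21% = ¥9450
  → ¥20580

¥61180 > ¥20580, so the alternative floor tax is the binding amount.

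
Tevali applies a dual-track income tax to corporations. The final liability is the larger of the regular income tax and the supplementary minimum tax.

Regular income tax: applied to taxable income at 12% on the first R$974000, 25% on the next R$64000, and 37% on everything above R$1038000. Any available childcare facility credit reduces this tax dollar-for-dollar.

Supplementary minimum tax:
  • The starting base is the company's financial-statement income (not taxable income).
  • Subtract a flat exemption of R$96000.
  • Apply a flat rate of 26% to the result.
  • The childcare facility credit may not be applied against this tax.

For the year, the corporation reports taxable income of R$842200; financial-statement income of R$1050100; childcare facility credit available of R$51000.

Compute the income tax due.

Supplementary minimum tax:
  Base (financial-statement income): R$1050100
  Less exemption R$96000 → base R$954100
  R$954100 × 26% = R$248066

Regular income tax:
  R$842200 × 12% = R$101064
  Less childcare facility credit R$51000 → R$50064

R$248066 > R$50064, so the supplementary minimum tax is the binding amount.

R$248066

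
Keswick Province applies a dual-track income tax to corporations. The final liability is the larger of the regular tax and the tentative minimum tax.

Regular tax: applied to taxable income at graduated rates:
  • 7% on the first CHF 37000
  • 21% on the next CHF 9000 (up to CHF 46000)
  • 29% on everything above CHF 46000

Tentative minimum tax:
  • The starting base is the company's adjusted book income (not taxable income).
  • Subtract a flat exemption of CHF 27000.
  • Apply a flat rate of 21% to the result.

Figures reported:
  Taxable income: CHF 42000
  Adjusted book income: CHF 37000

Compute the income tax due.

Tentative minimum tax:
  Base (adjusted book income): CHF 37000
  Less exemption CHF 27000 → base CHF 10000
  CHF 10000 × 21% = CHF 2100

Regular tax:
  CHF 37000 × 7% = CHF 2590
  CHF 5000 × 21% = CHF 1050
  → CHF 3640

CHF 3640 > CHF 2100, so the regular tax governs.

CHF 3640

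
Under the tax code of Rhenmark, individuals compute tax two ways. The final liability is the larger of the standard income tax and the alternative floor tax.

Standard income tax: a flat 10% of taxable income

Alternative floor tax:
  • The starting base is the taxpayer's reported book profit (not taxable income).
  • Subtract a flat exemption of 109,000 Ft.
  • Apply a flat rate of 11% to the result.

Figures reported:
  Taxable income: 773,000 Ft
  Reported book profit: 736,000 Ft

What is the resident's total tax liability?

Standard income tax:
  773,000 Ft × 10% = 77,300 Ft

Alternative floor tax:
  Base (reported book profit): 736,000 Ft
  Less exemption 109,000 Ft → base 627,000 Ft
  627,000 Ft × 11% = 68,970 Ft

77,300 Ft > 68,970 Ft, so the standard income tax governs.

77,300 Ft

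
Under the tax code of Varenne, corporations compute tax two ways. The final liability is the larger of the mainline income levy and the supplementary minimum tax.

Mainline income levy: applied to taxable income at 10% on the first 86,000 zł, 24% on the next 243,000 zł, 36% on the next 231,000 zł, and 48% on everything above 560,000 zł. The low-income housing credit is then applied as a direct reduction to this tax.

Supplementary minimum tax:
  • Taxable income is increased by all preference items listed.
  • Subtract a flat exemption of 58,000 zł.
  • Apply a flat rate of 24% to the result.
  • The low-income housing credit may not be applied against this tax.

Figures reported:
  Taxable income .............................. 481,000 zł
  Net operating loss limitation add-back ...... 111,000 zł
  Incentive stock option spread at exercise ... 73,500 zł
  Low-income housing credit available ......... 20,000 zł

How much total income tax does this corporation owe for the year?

Mainline income levy:
  86,000 zł × 10% = 8,600 zł
  243,000 zł × 24% = 58,320 zł
  152,000 zł × 36% = 54,720 zł
  → 121,640 zł
  Less low-income housing credit 20,000 zł → 101,640 zł

Supplementary minimum tax:
  Adjusted income: 481,000 zł + 111,000 zł + 73,500 zł = 665,500 zł
  Less exemption 58,000 zł → base 607,500 zł
  607,500 zł × 24% = 145,800 zł

145,800 zł > 101,640 zł, so the supplementary minimum tax is the binding amount.

145,800 zł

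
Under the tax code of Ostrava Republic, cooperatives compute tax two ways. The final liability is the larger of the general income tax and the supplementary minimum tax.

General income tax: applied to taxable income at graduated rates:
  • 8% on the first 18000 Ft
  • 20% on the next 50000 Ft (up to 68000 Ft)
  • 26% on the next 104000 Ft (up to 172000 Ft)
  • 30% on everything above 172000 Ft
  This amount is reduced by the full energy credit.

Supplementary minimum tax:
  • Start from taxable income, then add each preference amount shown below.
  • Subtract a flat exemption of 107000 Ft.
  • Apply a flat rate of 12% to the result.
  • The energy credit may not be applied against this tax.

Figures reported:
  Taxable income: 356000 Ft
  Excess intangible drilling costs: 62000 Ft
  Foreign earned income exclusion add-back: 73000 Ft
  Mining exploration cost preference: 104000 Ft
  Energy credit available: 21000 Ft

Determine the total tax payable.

General income tax:
  18000 Ft × 8% = 1440 Ft
  50000 Ft × 20% = 10000 Ft
  104000 Ft × 26% = 27040 Ft
  184000 Ft × 30% = 55200 Ft
  → 93680 Ft
  Less energy credit 21000 Ft → 72680 Ft

Supplementary minimum tax:
  Adjusted income: 356000 Ft + 62000 Ft + 73000 Ft + 104000 Ft = 595000 Ft
  Less exemption 107000 Ft → base 488000 Ft
  488000 Ft × 12% = 58560 Ft

72680 Ft > 58560 Ft, so the general income tax governs.

72680 Ft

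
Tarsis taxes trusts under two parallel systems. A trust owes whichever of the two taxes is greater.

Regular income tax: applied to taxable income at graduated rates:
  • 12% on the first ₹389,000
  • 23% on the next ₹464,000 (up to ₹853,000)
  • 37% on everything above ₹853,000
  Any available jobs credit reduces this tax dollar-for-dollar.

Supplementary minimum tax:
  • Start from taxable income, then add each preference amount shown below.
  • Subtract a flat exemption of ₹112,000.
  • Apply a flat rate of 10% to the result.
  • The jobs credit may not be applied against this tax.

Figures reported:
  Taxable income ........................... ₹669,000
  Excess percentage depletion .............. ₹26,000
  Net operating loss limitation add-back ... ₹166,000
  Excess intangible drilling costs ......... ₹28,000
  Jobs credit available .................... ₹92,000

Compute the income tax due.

Supplementary minimum tax:
  Adjusted income: ₹669,000 + ₹26,000 + ₹166,000 + ₹28,000 = ₹889,000
  Less exemption ₹112,000 → base ₹777,000
  ₹777,000 × 10% = ₹77,700

Regular income tax:
  ₹389,000 × 12% = ₹46,680
  ₹280,000 × 23% = ₹64,400
  → ₹111,080
  Less jobs credit ₹92,000 → ₹19,080

₹77,700 > ₹19,080, so the supplementary minimum tax is the binding amount.

₹77,700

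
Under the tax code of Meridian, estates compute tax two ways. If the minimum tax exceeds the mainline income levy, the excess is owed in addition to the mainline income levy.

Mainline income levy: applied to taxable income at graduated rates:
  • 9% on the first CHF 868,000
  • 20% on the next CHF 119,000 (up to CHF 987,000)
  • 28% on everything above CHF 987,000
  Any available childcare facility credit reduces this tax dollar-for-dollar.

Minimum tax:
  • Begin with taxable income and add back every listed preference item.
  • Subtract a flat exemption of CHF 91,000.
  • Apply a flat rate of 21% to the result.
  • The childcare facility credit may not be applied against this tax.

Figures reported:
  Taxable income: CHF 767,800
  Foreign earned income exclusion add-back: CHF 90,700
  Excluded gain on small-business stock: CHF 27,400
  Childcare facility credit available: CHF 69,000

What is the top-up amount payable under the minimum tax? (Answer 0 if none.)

Mainline income levy:
  CHF 767,800 × 9% = CHF 69,102
  Less childcare facility credit CHF 69,000 → CHF 102

Minimum tax:
  Adjusted income: CHF 767,800 + CHF 90,700 + CHF 27,400 = CHF 885,900
  Less exemption CHF 91,000 → base CHF 794,900
  CHF 794,900 × 21% = CHF 166,929

Excess of minimum tax over mainline income levy: CHF 166,929 − CHF 102 = CHF 166,827.

CHF 166,827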